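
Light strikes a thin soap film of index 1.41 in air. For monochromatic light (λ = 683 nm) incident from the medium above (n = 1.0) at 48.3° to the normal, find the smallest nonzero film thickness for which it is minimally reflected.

286 nm

Top surface (1.0 → 1.41): reflection off a higher-index medium gives a half-wave phase shift.
Bottom surface (1.41 → 1.0): reflection off a lower-index medium gives no phase shift.
The two reflections differ by half a wavelength.
With one net inversion, destructive interference in reflection requires 2 n t cos θ_r = m λ.
Snell's law: 1.0 sin 48.3° = 1.41 sin θ_r → sin θ_r = 0.530, cos θ_r = 0.848.
Minimum nonzero at m = 1: t = λ / (2 n cos θ_r) = 683 / (2 × 1.41 × 0.848) = 286 nm.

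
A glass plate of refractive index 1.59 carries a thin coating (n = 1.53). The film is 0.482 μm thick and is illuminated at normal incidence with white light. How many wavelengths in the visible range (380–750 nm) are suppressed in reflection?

At the upper boundary (n = 1.0 to n = 1.53) the reflected ray undergoes a half-wave phase shift.
Ray reflecting at the bottom interface goes from n = 1.53 toward n = 1.59: a half-wave phase shift.
Net: no relative phase inversion (both shifts match).
So the condition for destructive reflection is 2 n t = (m + ½) λ.
λ = 2 n t / (m + ½) = 1475 / (m + ½) nm.
m=1: 983 nm (IR); m=2: 590 nm (visible); m=3: 421 nm (visible); m=4: 328 nm (UV).

2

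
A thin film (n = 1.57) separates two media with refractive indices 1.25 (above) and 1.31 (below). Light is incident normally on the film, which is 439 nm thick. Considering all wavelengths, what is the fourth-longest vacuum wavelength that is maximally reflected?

394 nm

At the upper boundary (n = 1.25 to n = 1.57) the reflected ray undergoes a half-wave phase shift.
Ray reflecting at the bottom interface goes from n = 1.57 toward n = 1.31: no phase shift.
Net: one phase inversion between the two reflected rays.
So the condition for constructive reflection is 2 n t = (m + ½) λ.
λ = 2 n t / (m + ½). The fourth-longest wavelength is m = 3: λ = 2 × 1.57 × 439 / 3.50 = 394 nm.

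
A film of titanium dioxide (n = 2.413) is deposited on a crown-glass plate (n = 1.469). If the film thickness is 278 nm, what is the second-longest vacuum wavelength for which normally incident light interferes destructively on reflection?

At the upper boundary (n = 1.0 to n = 2.413) the reflected ray undergoes a half-wave phase shift.
At the lower boundary (n = 2.413 to n = 1.469) the reflected ray undergoes no phase shift.
Exactly one π shift → a net half-wave offset.
For weak reflection here: 2 n t = m λ.
λ = 2 n t / m. The second-longest wavelength is m = 2: λ = 2 × 2.413 × 278 / 2.00 = 671 nm.

671 nm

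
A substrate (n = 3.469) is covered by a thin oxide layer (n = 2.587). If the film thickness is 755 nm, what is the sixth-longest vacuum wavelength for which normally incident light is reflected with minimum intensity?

710 nm

Ray reflecting at the top interface goes from n = 1.0 toward n = 2.587: a half-wave phase shift.
Bottom surface (2.587 → 3.469): reflection off a higher-index medium gives a half-wave phase shift.
Zero or two π shifts → no net half-wave offset.
With no net inversion, destructive interference in reflection requires 2 n t = (m + ½) λ.
λ = 2 n t / (m + ½). The sixth-longest wavelength is m = 5: λ = 2 × 2.587 × 755 / 5.50 = 710 nm.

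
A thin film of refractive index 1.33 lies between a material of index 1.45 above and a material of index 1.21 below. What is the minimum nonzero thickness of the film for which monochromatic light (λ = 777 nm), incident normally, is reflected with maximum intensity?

292 nm

Ray reflecting at the top interface goes from n = 1.45 toward n = 1.33: no phase shift.
Ray reflecting at the bottom interface goes from n = 1.33 toward n = 1.21: no phase shift.
The two reflections carry the same phase change, so no net offset.
With no net inversion, constructive interference in reflection requires 2 n t = m λ.
Minimum nonzero at m = 1: t = λ / (2 n) = 777 / (2 × 1.33) = 292 nm.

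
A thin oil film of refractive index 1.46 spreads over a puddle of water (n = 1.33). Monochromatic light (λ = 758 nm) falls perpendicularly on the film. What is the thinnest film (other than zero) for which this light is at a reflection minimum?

At the upper boundary (n = 1.0 to n = 1.46) the reflected ray undergoes a half-wave phase shift.
At the lower boundary (n = 1.46 to n = 1.33) the reflected ray undergoes no phase shift.
Net: one phase inversion between the two reflected rays.
For dark reflection here: 2 n t = m λ.
Minimum nonzero at m = 1: t = λ / (2 n) = 758 / (2 × 1.46) = 260 nm.

260 nm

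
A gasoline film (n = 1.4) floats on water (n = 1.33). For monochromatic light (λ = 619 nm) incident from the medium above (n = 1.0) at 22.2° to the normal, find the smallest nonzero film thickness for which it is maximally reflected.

115 nm

Top surface (1.0 → 1.4): reflection off a higher-index medium gives a half-wave phase shift.
Ray reflecting at the bottom interface goes from n = 1.4 toward n = 1.33: no phase shift.
The two reflections differ by half a wavelength.
So the condition for constructive reflection is 2 n t cos θ_r = (m + ½) λ.
Snell's law: 1.0 sin 22.2° = 1.4 sin θ_r → sin θ_r = 0.270, cos θ_r = 0.963.
Minimum at m = 0: t = λ / (4 n cos θ_r) = 619 / (4 × 1.4 × 0.963) = 115 nm.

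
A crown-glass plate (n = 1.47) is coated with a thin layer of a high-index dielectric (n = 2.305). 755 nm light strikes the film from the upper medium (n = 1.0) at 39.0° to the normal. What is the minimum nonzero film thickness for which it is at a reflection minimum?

170 nm

Ray reflecting at the top interface goes from n = 1.0 toward n = 2.305: a half-wave phase shift.
Bottom surface (2.305 → 1.47): reflection off a lower-index medium gives no phase shift.
The two reflections differ by half a wavelength.
With one net inversion, destructive interference in reflection requires 2 n t cos θ_r = m λ.
Snell's law: 1.0 sin 39.0° = 2.305 sin θ_r → sin θ_r = 0.273, cos θ_r = 0.962.
Minimum nonzero at m = 1: t = λ / (2 n cos θ_r) = 755 / (2 × 2.305 × 0.962) = 170 nm.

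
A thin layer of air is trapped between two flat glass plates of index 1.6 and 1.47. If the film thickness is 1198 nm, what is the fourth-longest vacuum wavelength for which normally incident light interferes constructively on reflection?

At the upper boundary (n = 1.6 to n = 1.0) the reflected ray undergoes no phase shift.
At the lower boundary (n = 1.0 to n = 1.47) the reflected ray undergoes a half-wave phase shift.
Exactly one π shift → a net half-wave offset.
So the condition for constructive reflection is 2 n t = (m + ½) λ.
λ = 2 n t / (m + ½). The fourth-longest wavelength is m = 3: λ = 2 × 1.0 × 1198 / 3.50 = 685 nm.

685 nm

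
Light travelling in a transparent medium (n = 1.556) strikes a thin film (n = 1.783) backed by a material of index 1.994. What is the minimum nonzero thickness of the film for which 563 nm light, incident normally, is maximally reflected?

At the upper boundary (n = 1.556 to n = 1.783) the reflected ray undergoes a half-wave phase shift.
Ray reflecting at the bottom interface goes from n = 1.783 toward n = 1.994: a half-wave phase shift.
Zero or two π shifts → no net half-wave offset.
For strong reflection here: 2 n t = m λ.
Minimum nonzero at m = 1: t = λ / (2 n) = 563 / (2 × 1.783) = 158 nm.

158 nm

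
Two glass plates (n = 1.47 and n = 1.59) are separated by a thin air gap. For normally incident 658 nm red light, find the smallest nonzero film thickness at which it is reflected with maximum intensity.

Ray reflecting at the top interface goes from n = 1.47 toward n = 1.0: no phase shift.
Ray reflecting at the bottom interface goes from n = 1.0 toward n = 1.59: a half-wave phase shift.
Net: one phase inversion between the two reflected rays.
With one net inversion, constructive interference in reflection requires 2 n t = (m + ½) λ.
Minimum at m = 0: t = λ / (4 n) = 658 / (4 × 1.0) = 165 nm.

165 nm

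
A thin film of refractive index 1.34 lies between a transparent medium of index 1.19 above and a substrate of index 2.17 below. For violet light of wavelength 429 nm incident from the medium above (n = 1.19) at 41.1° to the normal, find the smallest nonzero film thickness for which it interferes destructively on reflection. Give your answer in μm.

Top surface (1.19 → 1.34): reflection off a higher-index medium gives a half-wave phase shift.
Bottom surface (1.34 → 2.17): reflection off a higher-index medium gives a half-wave phase shift.
Zero or two π shifts → no net half-wave offset.
For dark reflection here: 2 n t cos θ_r = (m + ½) λ.
Snell's law: 1.19 sin 41.1° = 1.34 sin θ_r → sin θ_r = 0.584, cos θ_r = 0.812.
Minimum at m = 0: t = λ / (4 n cos θ_r) = 429 / (4 × 1.34 × 0.812) = 98.6 nm.

0.0986 μm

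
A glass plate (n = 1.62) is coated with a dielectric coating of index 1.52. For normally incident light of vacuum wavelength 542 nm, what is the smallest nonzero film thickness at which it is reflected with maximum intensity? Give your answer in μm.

0.178 μm

Ray reflecting at the top interface goes from n = 1.0 toward n = 1.52: a half-wave phase shift.
Ray reflecting at the bottom interface goes from n = 1.52 toward n = 1.62: a half-wave phase shift.
The two reflections carry the same phase change, so no net offset.
With no net inversion, constructive interference in reflection requires 2 n t = m λ.
The smallest nonzero thickness corresponds to m = 1: t = m λ / (2 n) = 1.00 × 542 / (2 × 1.52) = 178 nm.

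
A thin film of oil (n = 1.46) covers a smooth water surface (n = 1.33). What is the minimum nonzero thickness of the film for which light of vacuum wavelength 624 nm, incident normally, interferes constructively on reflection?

Top surface (1.0 → 1.46): reflection off a higher-index medium gives a half-wave phase shift.
At the lower boundary (n = 1.46 to n = 1.33) the reflected ray undergoes no phase shift.
The two reflections differ by half a wavelength.
For strong reflection here: 2 n t = (m + ½) λ.
Minimum at m = 0: t = λ / (4 n) = 624 / (4 × 1.46) = 107 nm.

107 nm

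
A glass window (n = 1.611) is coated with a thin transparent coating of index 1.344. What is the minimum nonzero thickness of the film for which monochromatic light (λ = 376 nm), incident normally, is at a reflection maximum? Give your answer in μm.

0.140 μm

At the upper boundary (n = 1.0 to n = 1.344) the reflected ray undergoes a half-wave phase shift.
Bottom surface (1.344 → 1.611): reflection off a higher-index medium gives a half-wave phase shift.
The two reflections carry the same phase change, so no net offset.
With no net inversion, constructive interference in reflection requires 2 n t = m λ.
Minimum nonzero at m = 1: t = λ / (2 n) = 376 / (2 × 1.344) = 140 nm.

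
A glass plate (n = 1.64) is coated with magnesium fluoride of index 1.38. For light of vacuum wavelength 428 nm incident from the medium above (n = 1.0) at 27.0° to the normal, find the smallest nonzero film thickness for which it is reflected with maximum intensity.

164 nm

Top surface (1.0 → 1.38): reflection off a higher-index medium gives a half-wave phase shift.
Bottom surface (1.38 → 1.64): reflection off a higher-index medium gives a half-wave phase shift.
Net: no relative phase inversion (both shifts match).
So the condition for constructive reflection is 2 n t cos θ_r = m λ.
Snell's law: 1.0 sin 27.0° = 1.38 sin θ_r → sin θ_r = 0.329, cos θ_r = 0.944.
Minimum nonzero at m = 1: t = λ / (2 n cos θ_r) = 428 / (2 × 1.38 × 0.944) = 164 nm.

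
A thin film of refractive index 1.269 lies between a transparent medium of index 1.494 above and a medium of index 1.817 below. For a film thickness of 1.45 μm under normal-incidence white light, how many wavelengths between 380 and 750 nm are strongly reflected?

5

At the upper boundary (n = 1.494 to n = 1.269) the reflected ray undergoes no phase shift.
Ray reflecting at the bottom interface goes from n = 1.269 toward n = 1.817: a half-wave phase shift.
Net: one phase inversion between the two reflected rays.
With one net inversion, constructive interference in reflection requires 2 n t = (m + ½) λ.
λ = 2 n t / (m + ½) = 3680 / (m + ½) nm.
m=4: 818 nm (IR); m=5: 669 nm (visible); m=6: 566 nm (visible); m=7: 491 nm (visible); m=8: 433 nm (visible); m=9: 387 nm (visible); m=10: 350 nm (UV).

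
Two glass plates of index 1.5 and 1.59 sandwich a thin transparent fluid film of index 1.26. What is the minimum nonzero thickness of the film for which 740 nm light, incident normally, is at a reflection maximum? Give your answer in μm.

0.147 μm

Top surface (1.5 → 1.26): reflection off a lower-index medium gives no phase shift.
Ray reflecting at the bottom interface goes from n = 1.26 toward n = 1.59: a half-wave phase shift.
Net: one phase inversion between the two reflected rays.
So the condition for constructive reflection is 2 n t = (m + ½) λ.
Minimum at m = 0: t = λ / (4 n) = 740 / (4 × 1.26) = 147 nm.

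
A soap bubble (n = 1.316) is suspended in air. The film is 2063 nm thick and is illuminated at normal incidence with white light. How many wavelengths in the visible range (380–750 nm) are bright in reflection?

At the upper boundary (n = 1.0 to n = 1.316) the reflected ray undergoes a half-wave phase shift.
At the lower boundary (n = 1.316 to n = 1.0) the reflected ray undergoes no phase shift.
The two reflections differ by half a wavelength.
So the condition for constructive reflection is 2 n t = (m + ½) λ.
λ = 2 n t / (m + ½) = 5430 / (m + ½) nm.
m=6: 835 nm (IR); m=7: 724 nm (visible); m=8: 639 nm (visible); m=9: 572 nm (visible); m=10: 517 nm (visible); m=11: 472 nm (visible); m=12: 434 nm (visible); m=13: 402 nm (visible); m=14: 374 nm (UV).

7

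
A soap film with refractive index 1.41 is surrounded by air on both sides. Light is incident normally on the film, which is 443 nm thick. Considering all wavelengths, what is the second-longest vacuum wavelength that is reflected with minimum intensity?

625 nm

At the upper boundary (n = 1.0 to n = 1.41) the reflected ray undergoes a half-wave phase shift.
Ray reflecting at the bottom interface goes from n = 1.41 toward n = 1.0: no phase shift.
Exactly one π shift → a net half-wave offset.
For weak reflection here: 2 n t = m λ.
λ = 2 n t / m. The second-longest wavelength is m = 2: λ = 2 × 1.41 × 443 / 2.00 = 625 nm.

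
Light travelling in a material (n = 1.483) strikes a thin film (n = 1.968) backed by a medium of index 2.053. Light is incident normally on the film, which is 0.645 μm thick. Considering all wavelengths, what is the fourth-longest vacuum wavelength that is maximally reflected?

635 nm

Ray reflecting at the top interface goes from n = 1.483 toward n = 1.968: a half-wave phase shift.
Bottom surface (1.968 → 2.053): reflection off a higher-index medium gives a half-wave phase shift.
Net: no relative phase inversion (both shifts match).
With no net inversion, constructive interference in reflection requires 2 n t = m λ.
λ = 2 n t / m. The fourth-longest wavelength is m = 4: λ = 2 × 1.968 × 645 / 4.00 = 635 nm.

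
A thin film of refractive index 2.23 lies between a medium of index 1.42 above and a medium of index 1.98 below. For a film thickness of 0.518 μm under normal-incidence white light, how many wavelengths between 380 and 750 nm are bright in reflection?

3

Ray reflecting at the top interface goes from n = 1.42 toward n = 2.23: a half-wave phase shift.
At the lower boundary (n = 2.23 to n = 1.98) the reflected ray undergoes no phase shift.
Net: one phase inversion between the two reflected rays.
With one net inversion, constructive interference in reflection requires 2 n t = (m + ½) λ.
λ = 2 n t / (m + ½) = 2310 / (m + ½) nm.
m=2: 924 nm (IR); m=3: 660 nm (visible); m=4: 513 nm (visible); m=5: 420 nm (visible); m=6: 355 nm (UV).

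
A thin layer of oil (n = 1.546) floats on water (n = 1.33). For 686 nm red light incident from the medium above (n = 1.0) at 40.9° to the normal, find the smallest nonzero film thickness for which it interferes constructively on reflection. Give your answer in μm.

0.122 μm

Ray reflecting at the top interface goes from n = 1.0 toward n = 1.546: a half-wave phase shift.
At the lower boundary (n = 1.546 to n = 1.33) the reflected ray undergoes no phase shift.
Exactly one π shift → a net half-wave offset.
So the condition for constructive reflection is 2 n t cos θ_r = (m + ½) λ.
Snell's law: 1.0 sin 40.9° = 1.546 sin θ_r → sin θ_r = 0.424, cos θ_r = 0.906.
Minimum at m = 0: t = λ / (4 n cos θ_r) = 686 / (4 × 1.546 × 0.906) = 122 nm.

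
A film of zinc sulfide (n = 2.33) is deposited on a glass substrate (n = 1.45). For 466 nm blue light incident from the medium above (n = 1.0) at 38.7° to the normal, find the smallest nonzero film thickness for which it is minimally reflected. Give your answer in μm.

0.104 μm

At the upper boundary (n = 1.0 to n = 2.33) the reflected ray undergoes a half-wave phase shift.
Bottom surface (2.33 → 1.45): reflection off a lower-index medium gives no phase shift.
Exactly one π shift → a net half-wave offset.
For weak reflection here: 2 n t cos θ_r = m λ.
Snell's law: 1.0 sin 38.7° = 2.33 sin θ_r → sin θ_r = 0.268, cos θ_r = 0.963.
Minimum nonzero at m = 1: t = λ / (2 n cos θ_r) = 466 / (2 × 2.33 × 0.963) = 104 nm.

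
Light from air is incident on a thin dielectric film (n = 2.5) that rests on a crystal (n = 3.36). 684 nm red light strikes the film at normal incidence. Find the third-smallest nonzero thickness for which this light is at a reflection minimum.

At the upper boundary (n = 1.0 to n = 2.5) the reflected ray undergoes a half-wave phase shift.
Ray reflecting at the bottom interface goes from n = 2.5 toward n = 3.36: a half-wave phase shift.
Zero or two π shifts → no net half-wave offset.
So the condition for destructive reflection is 2 n t = (m + ½) λ.
The third-smallest nonzero thickness corresponds to m = 2: t = (m + ½) λ / (2 n) = 2.50 × 684 / (2 × 2.5) = 342 nm.

342 nm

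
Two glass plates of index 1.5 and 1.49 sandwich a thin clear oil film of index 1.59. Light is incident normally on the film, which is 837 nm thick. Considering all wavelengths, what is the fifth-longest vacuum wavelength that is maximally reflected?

591 nm

At the upper boundary (n = 1.5 to n = 1.59) the reflected ray undergoes a half-wave phase shift.
Bottom surface (1.59 → 1.49): reflection off a lower-index medium gives no phase shift.
Exactly one π shift → a net half-wave offset.
For maximum reflection here: 2 n t = (m + ½) λ.
λ = 2 n t / (m + ½). The fifth-longest wavelength is m = 4: λ = 2 × 1.59 × 837 / 4.50 = 591 nm.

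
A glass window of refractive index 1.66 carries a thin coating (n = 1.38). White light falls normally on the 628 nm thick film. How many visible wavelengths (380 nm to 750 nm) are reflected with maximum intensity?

Ray reflecting at the top interface goes from n = 1.0 toward n = 1.38: a half-wave phase shift.
Bottom surface (1.38 → 1.66): reflection off a higher-index medium gives a half-wave phase shift.
The two reflections carry the same phase change, so no net offset.
So the condition for constructive reflection is 2 n t = m λ.
λ = 2 n t / m = 1733 / m nm.
m=2: 867 nm (IR); m=3: 578 nm (visible); m=4: 433 nm (visible); m=5: 347 nm (UV).

2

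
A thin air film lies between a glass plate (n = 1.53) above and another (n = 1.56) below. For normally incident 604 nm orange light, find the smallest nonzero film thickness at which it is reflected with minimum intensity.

Ray reflecting at the top interface goes from n = 1.53 toward n = 1.0: no phase shift.
At the lower boundary (n = 1.0 to n = 1.56) the reflected ray undergoes a half-wave phase shift.
Exactly one π shift → a net half-wave offset.
For dark reflection here: 2 n t = m λ.
Minimum nonzero at m = 1: t = λ / (2 n) = 604 / (2 × 1.0) = 302 nm.

302 nm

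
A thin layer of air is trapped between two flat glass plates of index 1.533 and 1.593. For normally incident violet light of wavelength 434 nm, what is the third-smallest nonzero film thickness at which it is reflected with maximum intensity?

543 nm

Top surface (1.533 → 1.0): reflection off a lower-index medium gives no phase shift.
Bottom surface (1.0 → 1.593): reflection off a higher-index medium gives a half-wave phase shift.
Net: one phase inversion between the two reflected rays.
With one net inversion, constructive interference in reflection requires 2 n t = (m + ½) λ.
The third-smallest nonzero thickness corresponds to m = 2: t = (m + ½) λ / (2 n) = 2.50 × 434 / (2 × 1.0) = 543 nm.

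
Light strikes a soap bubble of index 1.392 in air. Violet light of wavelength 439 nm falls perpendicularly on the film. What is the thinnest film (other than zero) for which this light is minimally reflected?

158 nm

Top surface (1.0 → 1.392): reflection off a higher-index medium gives a half-wave phase shift.
Ray reflecting at the bottom interface goes from n = 1.392 toward n = 1.0: no phase shift.
Net: one phase inversion between the two reflected rays.
So the condition for destructive reflection is 2 n t = m λ.
Minimum nonzero at m = 1: t = λ / (2 n) = 439 / (2 × 1.392) = 158 nm.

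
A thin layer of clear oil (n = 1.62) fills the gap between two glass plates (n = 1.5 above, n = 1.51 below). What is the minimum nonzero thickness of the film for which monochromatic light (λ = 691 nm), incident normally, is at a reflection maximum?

107 nm

Ray reflecting at the top interface goes from n = 1.5 toward n = 1.62: a half-wave phase shift.
Ray reflecting at the bottom interface goes from n = 1.62 toward n = 1.51: no phase shift.
The two reflections differ by half a wavelength.
With one net inversion, constructive interference in reflection requires 2 n t = (m + ½) λ.
Minimum at m = 0: t = λ / (4 n) = 691 / (4 × 1.62) = 107 nm.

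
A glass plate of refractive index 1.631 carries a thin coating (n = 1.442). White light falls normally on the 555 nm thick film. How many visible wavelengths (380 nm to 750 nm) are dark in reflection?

Top surface (1.0 → 1.442): reflection off a higher-index medium gives a half-wave phase shift.
Ray reflecting at the bottom interface goes from n = 1.442 toward n = 1.631: a half-wave phase shift.
The two reflections carry the same phase change, so no net offset.
For weak reflection here: 2 n t = (m + ½) λ.
λ = 2 n t / (m + ½) = 1601 / (m + ½) nm.
m=1: 1067 nm (IR); m=2: 640 nm (visible); m=3: 457 nm (visible); m=4: 356 nm (UV).

2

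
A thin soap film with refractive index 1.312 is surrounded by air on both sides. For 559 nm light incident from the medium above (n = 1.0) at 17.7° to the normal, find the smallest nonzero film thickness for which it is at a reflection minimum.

219 nm

At the upper boundary (n = 1.0 to n = 1.312) the reflected ray undergoes a half-wave phase shift.
At the lower boundary (n = 1.312 to n = 1.0) the reflected ray undergoes no phase shift.
Exactly one π shift → a net half-wave offset.
With one net inversion, destructive interference in reflection requires 2 n t cos θ_r = m λ.
Snell's law: 1.0 sin 17.7° = 1.312 sin θ_r → sin θ_r = 0.232, cos θ_r = 0.973.
Minimum nonzero at m = 1: t = λ / (2 n cos θ_r) = 559 / (2 × 1.312 × 0.973) = 219 nm.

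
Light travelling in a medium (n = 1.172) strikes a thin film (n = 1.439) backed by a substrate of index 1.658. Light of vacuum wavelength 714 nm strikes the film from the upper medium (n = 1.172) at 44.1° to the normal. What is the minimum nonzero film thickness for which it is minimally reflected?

151 nm

Ray reflecting at the top interface goes from n = 1.172 toward n = 1.439: a half-wave phase shift.
Bottom surface (1.439 → 1.658): reflection off a higher-index medium gives a half-wave phase shift.
Zero or two π shifts → no net half-wave offset.
For weak reflection here: 2 n t cos θ_r = (m + ½) λ.
Snell's law: 1.172 sin 44.1° = 1.439 sin θ_r → sin θ_r = 0.567, cos θ_r = 0.824.
Minimum at m = 0: t = λ / (4 n cos θ_r) = 714 / (4 × 1.439 × 0.824) = 151 nm.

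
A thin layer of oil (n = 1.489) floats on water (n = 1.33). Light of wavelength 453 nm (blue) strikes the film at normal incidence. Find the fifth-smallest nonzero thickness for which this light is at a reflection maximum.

685 nm

Top surface (1.0 → 1.489): reflection off a higher-index medium gives a half-wave phase shift.
At the lower boundary (n = 1.489 to n = 1.33) the reflected ray undergoes no phase shift.
The two reflections differ by half a wavelength.
So the condition for constructive reflection is 2 n t = (m + ½) λ.
The fifth-smallest nonzero thickness corresponds to m = 4: t = (m + ½) λ / (2 n) = 4.50 × 453 / (2 × 1.489) = 685 nm.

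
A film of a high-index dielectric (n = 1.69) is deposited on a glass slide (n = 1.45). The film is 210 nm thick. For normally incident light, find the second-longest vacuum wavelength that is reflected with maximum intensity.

473 nm

Top surface (1.0 → 1.69): reflection off a higher-index medium gives a half-wave phase shift.
Bottom surface (1.69 → 1.45): reflection off a lower-index medium gives no phase shift.
Net: one phase inversion between the two reflected rays.
For maximum reflection here: 2 n t = (m + ½) λ.
λ = 2 n t / (m + ½). The second-longest wavelength is m = 1: λ = 2 × 1.69 × 210 / 1.50 = 473 nm.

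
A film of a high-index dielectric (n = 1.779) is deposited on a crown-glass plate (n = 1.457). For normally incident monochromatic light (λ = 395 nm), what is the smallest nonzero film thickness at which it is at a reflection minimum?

Ray reflecting at the top interface goes from n = 1.0 toward n = 1.779: a half-wave phase shift.
Bottom surface (1.779 → 1.457): reflection off a lower-index medium gives no phase shift.
The two reflections differ by half a wavelength.
So the condition for destructive reflection is 2 n t = m λ.
The smallest nonzero thickness corresponds to m = 1: t = m λ / (2 n) = 1.00 × 395 / (2 × 1.779) = 111 nm.

111 nm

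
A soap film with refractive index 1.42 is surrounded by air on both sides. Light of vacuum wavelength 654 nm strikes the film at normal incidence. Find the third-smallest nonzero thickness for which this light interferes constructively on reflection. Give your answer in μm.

0.576 μm

Top surface (1.0 → 1.42): reflection off a higher-index medium gives a half-wave phase shift.
Bottom surface (1.42 → 1.0): reflection off a lower-index medium gives no phase shift.
Exactly one π shift → a net half-wave offset.
With one net inversion, constructive interference in reflection requires 2 n t = (m + ½) λ.
The third-smallest nonzero thickness corresponds to m = 2: t = (m + ½) λ / (2 n) = 2.50 × 654 / (2 × 1.42) = 576 nm.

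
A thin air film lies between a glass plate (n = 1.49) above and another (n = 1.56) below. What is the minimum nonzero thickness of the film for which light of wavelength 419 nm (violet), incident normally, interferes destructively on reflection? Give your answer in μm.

0.210 μm

At the upper boundary (n = 1.49 to n = 1.0) the reflected ray undergoes no phase shift.
Ray reflecting at the bottom interface goes from n = 1.0 toward n = 1.56: a half-wave phase shift.
Exactly one π shift → a net half-wave offset.
With one net inversion, destructive interference in reflection requires 2 n t = m λ.
Minimum nonzero at m = 1: t = λ / (2 n) = 419 / (2 × 1.0) = 210 nm.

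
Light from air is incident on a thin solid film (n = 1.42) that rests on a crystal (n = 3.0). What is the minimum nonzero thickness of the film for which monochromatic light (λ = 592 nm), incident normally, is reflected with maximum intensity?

208 nm

Top surface (1.0 → 1.42): reflection off a higher-index medium gives a half-wave phase shift.
Bottom surface (1.42 → 3.0): reflection off a higher-index medium gives a half-wave phase shift.
Net: no relative phase inversion (both shifts match).
With no net inversion, constructive interference in reflection requires 2 n t = m λ.
Minimum nonzero at m = 1: t = λ / (2 n) = 592 / (2 × 1.42) = 208 nm.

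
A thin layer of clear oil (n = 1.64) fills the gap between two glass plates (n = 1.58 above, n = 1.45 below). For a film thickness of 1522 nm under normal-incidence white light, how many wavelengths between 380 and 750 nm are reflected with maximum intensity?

Top surface (1.58 → 1.64): reflection off a higher-index medium gives a half-wave phase shift.
Bottom surface (1.64 → 1.45): reflection off a lower-index medium gives no phase shift.
Exactly one π shift → a net half-wave offset.
For bright reflection here: 2 n t = (m + ½) λ.
λ = 2 n t / (m + ½) = 4992 / (m + ½) nm.
m=6: 768 nm (IR); m=7: 666 nm (visible); m=8: 587 nm (visible); m=9: 525 nm (visible); m=10: 475 nm (visible); m=11: 434 nm (visible); m=12: 399 nm (visible); m=13: 370 nm (UV).

6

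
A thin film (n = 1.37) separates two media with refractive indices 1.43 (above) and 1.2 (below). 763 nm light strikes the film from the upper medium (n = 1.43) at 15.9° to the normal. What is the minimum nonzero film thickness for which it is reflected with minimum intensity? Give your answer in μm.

0.145 μm

At the upper boundary (n = 1.43 to n = 1.37) the reflected ray undergoes no phase shift.
Bottom surface (1.37 → 1.2): reflection off a lower-index medium gives no phase shift.
The two reflections carry the same phase change, so no net offset.
So the condition for destructive reflection is 2 n t cos θ_r = (m + ½) λ.
Snell's law: 1.43 sin 15.9° = 1.37 sin θ_r → sin θ_r = 0.286, cos θ_r = 0.958.
Minimum at m = 0: t = λ / (4 n cos θ_r) = 763 / (4 × 1.37 × 0.958) = 145 nm.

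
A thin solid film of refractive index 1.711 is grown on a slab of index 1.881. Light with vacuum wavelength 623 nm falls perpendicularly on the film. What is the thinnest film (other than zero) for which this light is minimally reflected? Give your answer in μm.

0.0910 μm

Top surface (1.0 → 1.711): reflection off a higher-index medium gives a half-wave phase shift.
Ray reflecting at the bottom interface goes from n = 1.711 toward n = 1.881: a half-wave phase shift.
The two reflections carry the same phase change, so no net offset.
So the condition for destructive reflection is 2 n t = (m + ½) λ.
Minimum at m = 0: t = λ / (4 n) = 623 / (4 × 1.711) = 91.0 nm.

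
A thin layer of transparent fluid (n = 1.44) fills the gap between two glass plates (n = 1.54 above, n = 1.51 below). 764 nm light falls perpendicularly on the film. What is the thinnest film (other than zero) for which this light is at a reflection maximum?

Ray reflecting at the top interface goes from n = 1.54 toward n = 1.44: no phase shift.
Bottom surface (1.44 → 1.51): reflection off a higher-index medium gives a half-wave phase shift.
Exactly one π shift → a net half-wave offset.
For maximum reflection here: 2 n t = (m + ½) λ.
Minimum at m = 0: t = λ / (4 n) = 764 / (4 × 1.44) = 133 nm.

133 nm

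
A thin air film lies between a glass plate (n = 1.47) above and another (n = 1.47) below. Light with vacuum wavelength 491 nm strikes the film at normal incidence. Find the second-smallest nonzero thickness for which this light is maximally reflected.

368 nm

Top surface (1.47 → 1.0): reflection off a lower-index medium gives no phase shift.
Bottom surface (1.0 → 1.47): reflection off a higher-index medium gives a half-wave phase shift.
Exactly one π shift → a net half-wave offset.
So the condition for constructive reflection is 2 n t = (m + ½) λ.
The second-smallest nonzero thickness corresponds to m = 1: t = (m + ½) λ / (2 n) = 1.50 × 491 / (2 × 1.0) = 368 nm.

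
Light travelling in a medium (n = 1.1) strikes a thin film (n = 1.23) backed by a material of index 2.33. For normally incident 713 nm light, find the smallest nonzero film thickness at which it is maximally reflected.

Ray reflecting at the top interface goes from n = 1.1 toward n = 1.23: a half-wave phase shift.
Bottom surface (1.23 → 2.33): reflection off a higher-index medium gives a half-wave phase shift.
Net: no relative phase inversion (both shifts match).
For maximum reflection here: 2 n t = m λ.
Minimum nonzero at m = 1: t = λ / (2 n) = 713 / (2 × 1.23) = 290 nm.

290 nm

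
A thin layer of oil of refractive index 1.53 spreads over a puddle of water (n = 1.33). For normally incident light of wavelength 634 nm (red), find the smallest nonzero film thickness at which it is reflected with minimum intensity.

207 nm

Top surface (1.0 → 1.53): reflection off a higher-index medium gives a half-wave phase shift.
Ray reflecting at the bottom interface goes from n = 1.53 toward n = 1.33: no phase shift.
The two reflections differ by half a wavelength.
With one net inversion, destructive interference in reflection requires 2 n t = m λ.
Minimum nonzero at m = 1: t = λ / (2 n) = 634 / (2 × 1.53) = 207 nm.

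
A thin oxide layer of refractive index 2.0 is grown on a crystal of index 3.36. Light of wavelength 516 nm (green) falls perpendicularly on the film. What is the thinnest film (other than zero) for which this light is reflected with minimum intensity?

Top surface (1.0 → 2.0): reflection off a higher-index medium gives a half-wave phase shift.
At the lower boundary (n = 2.0 to n = 3.36) the reflected ray undergoes a half-wave phase shift.
Net: no relative phase inversion (both shifts match).
With no net inversion, destructive interference in reflection requires 2 n t = (m + ½) λ.
Minimum at m = 0: t = λ / (4 n) = 516 / (4 × 2.0) = 64.5 nm.

64.5 nm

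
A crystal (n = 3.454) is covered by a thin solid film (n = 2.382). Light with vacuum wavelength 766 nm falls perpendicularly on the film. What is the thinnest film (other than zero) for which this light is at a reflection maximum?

161 nm

Top surface (1.0 → 2.382): reflection off a higher-index medium gives a half-wave phase shift.
At the lower boundary (n = 2.382 to n = 3.454) the reflected ray undergoes a half-wave phase shift.
Zero or two π shifts → no net half-wave offset.
For bright reflection here: 2 n t = m λ.
Minimum nonzero at m = 1: t = λ / (2 n) = 766 / (2 × 2.382) = 161 nm.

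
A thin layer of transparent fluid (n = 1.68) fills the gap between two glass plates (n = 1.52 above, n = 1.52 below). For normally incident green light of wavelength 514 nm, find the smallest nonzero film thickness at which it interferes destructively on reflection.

153 nm

Top surface (1.52 → 1.68): reflection off a higher-index medium gives a half-wave phase shift.
At the lower boundary (n = 1.68 to n = 1.52) the reflected ray undergoes no phase shift.
Exactly one π shift → a net half-wave offset.
With one net inversion, destructive interference in reflection requires 2 n t = m λ.
Minimum nonzero at m = 1: t = λ / (2 n) = 514 / (2 × 1.68) = 153 nm.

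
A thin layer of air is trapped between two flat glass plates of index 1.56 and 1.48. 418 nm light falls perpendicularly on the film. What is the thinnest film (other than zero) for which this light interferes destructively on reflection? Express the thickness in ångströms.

Top surface (1.56 → 1.0): reflection off a lower-index medium gives no phase shift.
Ray reflecting at the bottom interface goes from n = 1.0 toward n = 1.48: a half-wave phase shift.
The two reflections differ by half a wavelength.
So the condition for destructive reflection is 2 n t = m λ.
Minimum nonzero at m = 1: t = λ / (2 n) = 418 / (2 × 1.0) = 209 nm.

2090 Å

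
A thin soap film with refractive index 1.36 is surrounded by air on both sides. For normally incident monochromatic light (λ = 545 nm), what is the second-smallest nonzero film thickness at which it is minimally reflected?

Ray reflecting at the top interface goes from n = 1.0 toward n = 1.36: a half-wave phase shift.
At the lower boundary (n = 1.36 to n = 1.0) the reflected ray undergoes no phase shift.
Exactly one π shift → a net half-wave offset.
So the condition for destructive reflection is 2 n t = m λ.
The second-smallest nonzero thickness corresponds to m = 2: t = m λ / (2 n) = 2.00 × 545 / (2 × 1.36) = 401 nm.

401 nm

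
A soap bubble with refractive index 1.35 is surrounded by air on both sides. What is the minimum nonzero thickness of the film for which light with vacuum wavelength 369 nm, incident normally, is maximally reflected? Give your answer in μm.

0.0683 μm

Top surface (1.0 → 1.35): reflection off a higher-index medium gives a half-wave phase shift.
Bottom surface (1.35 → 1.0): reflection off a lower-index medium gives no phase shift.
Net: one phase inversion between the two reflected rays.
With one net inversion, constructive interference in reflection requires 2 n t = (m + ½) λ.
Minimum at m = 0: t = λ / (4 n) = 369 / (4 × 1.35) = 68.3 nm.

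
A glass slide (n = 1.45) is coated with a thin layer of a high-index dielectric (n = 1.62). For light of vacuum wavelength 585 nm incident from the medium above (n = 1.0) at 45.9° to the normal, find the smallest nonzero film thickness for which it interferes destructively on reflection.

201 nm

At the upper boundary (n = 1.0 to n = 1.62) the reflected ray undergoes a half-wave phase shift.
Bottom surface (1.62 → 1.45): reflection off a lower-index medium gives no phase shift.
Exactly one π shift → a net half-wave offset.
With one net inversion, destructive interference in reflection requires 2 n t cos θ_r = m λ.
Snell's law: 1.0 sin 45.9° = 1.62 sin θ_r → sin θ_r = 0.443, cos θ_r = 0.896.
Minimum nonzero at m = 1: t = λ / (2 n cos θ_r) = 585 / (2 × 1.62 × 0.896) = 201 nm.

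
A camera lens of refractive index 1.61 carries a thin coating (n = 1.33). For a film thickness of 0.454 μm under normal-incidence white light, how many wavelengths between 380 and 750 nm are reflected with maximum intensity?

2

At the upper boundary (n = 1.0 to n = 1.33) the reflected ray undergoes a half-wave phase shift.
Bottom surface (1.33 → 1.61): reflection off a higher-index medium gives a half-wave phase shift.
Zero or two π shifts → no net half-wave offset.
With no net inversion, constructive interference in reflection requires 2 n t = m λ.
λ = 2 n t / m = 1208 / m nm.
m=1: 1208 nm (IR); m=2: 604 nm (visible); m=3: 403 nm (visible); m=4: 302 nm (UV).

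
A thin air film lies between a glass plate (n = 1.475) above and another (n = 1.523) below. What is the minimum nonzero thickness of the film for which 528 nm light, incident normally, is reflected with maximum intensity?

132 nm

Ray reflecting at the top interface goes from n = 1.475 toward n = 1.0: no phase shift.
Ray reflecting at the bottom interface goes from n = 1.0 toward n = 1.523: a half-wave phase shift.
Net: one phase inversion between the two reflected rays.
For bright reflection here: 2 n t = (m + ½) λ.
Minimum at m = 0: t = λ / (4 n) = 528 / (4 × 1.0) = 132 nm.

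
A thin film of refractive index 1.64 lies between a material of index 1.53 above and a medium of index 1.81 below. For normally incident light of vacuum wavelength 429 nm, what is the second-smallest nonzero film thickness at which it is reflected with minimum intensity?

At the upper boundary (n = 1.53 to n = 1.64) the reflected ray undergoes a half-wave phase shift.
Bottom surface (1.64 → 1.81): reflection off a higher-index medium gives a half-wave phase shift.
Zero or two π shifts → no net half-wave offset.
For dark reflection here: 2 n t = (m + ½) λ.
The second-smallest nonzero thickness corresponds to m = 1: t = (m + ½) λ / (2 n) = 1.50 × 429 / (2 × 1.64) = 196 nm.

196 nm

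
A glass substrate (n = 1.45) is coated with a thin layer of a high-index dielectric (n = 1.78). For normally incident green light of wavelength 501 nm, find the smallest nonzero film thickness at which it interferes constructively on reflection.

Top surface (1.0 → 1.78): reflection off a higher-index medium gives a half-wave phase shift.
At the lower boundary (n = 1.78 to n = 1.45) the reflected ray undergoes no phase shift.
Net: one phase inversion between the two reflected rays.
For bright reflection here: 2 n t = (m + ½) λ.
Minimum at m = 0: t = λ / (4 n) = 501 / (4 × 1.78) = 70.4 nm.

70.4 nm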